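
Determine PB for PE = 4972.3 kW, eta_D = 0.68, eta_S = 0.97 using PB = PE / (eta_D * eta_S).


Formula: PB = PE / (eta_D * eta_S)
Step 1 — combined efficiency = eta_D * eta_S = 0.68 * 0.97 = 0.6596
Step 2 — PB = 4972.3 / 0.6596 ≈ 7538.4 kW (5 s.f.)

7538.4 kW


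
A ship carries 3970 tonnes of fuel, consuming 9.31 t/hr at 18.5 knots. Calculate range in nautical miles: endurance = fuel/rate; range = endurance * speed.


Formula: endurance = fuel / rate; range = endurance * speed
Step 1 — endurance = 3970 / 9.31 = 426.4232 hours
Step 2 — range = 426.4232 * 18.5 ≈ 7888.8 nautical miles (5 s.f.)

7888.8 NM


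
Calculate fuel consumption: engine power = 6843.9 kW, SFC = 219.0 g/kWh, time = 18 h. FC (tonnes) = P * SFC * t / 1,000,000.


Formula: FC (tonnes) = P * SFC * t / 1,000,000
Step 1 — P * SFC * t = 6843.9 * 219.0 * 18 = 26978653.8 g
Step 2 — FC (tonnes) = 26978653.8 / 1,000,000 ≈ 26.979 tonnes (5 s.f.)

26.979 tonnes


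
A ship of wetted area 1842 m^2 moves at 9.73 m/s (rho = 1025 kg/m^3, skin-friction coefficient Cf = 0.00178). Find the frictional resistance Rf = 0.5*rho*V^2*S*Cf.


Formula: Rf = 0.5 * rho * V^2 * S * Cf
Step 1 — V^2 = 9.73^2 = 94.6729
Step 2 — 0.5 * rho * V^2 = 0.5 * 1025 * 94.6729 = 48519.86125
Step 3 — Rf = 48519.86125 * 1842 * 0.00178 ≈ 159080 N (5 s.f.)

159080 N


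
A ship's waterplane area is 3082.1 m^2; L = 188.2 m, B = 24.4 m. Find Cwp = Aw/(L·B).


Formula: Cwp = Aw / (L * B)
Step 1 — L * B = 188.2 * 24.4 = 4592.08 m^2
Step 2 — Cwp = 3082.1 / 4592.08 ≈ 0.67118 (5 s.f.)

0.67118


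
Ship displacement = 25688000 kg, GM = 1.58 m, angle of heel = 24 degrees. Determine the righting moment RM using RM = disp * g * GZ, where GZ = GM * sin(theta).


Formula: GZ = GM * sin(theta); RM = disp * g * GZ
Step 1 — GZ = 1.58 * sin(24°) = 1.58 * 0.406737 = 0.642644 m
Step 2 — RM = 25688000 * 9.81 * 0.642644 ≈ 161950000 N·m (5 s.f.)

161950000 N·m


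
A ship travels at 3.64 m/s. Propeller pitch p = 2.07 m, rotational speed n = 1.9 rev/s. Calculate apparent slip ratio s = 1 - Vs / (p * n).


Formula: s = 1 - Vs / (p * n)
Step 1 — p * n = 2.07 * 1.9 = 3.933
Step 2 — Vs / (p*n) = 3.64 / 3.933 = 0.925502 (6 d.p.)
Step 3 — s = 1 - 0.925502 = 0.074498

0.074498


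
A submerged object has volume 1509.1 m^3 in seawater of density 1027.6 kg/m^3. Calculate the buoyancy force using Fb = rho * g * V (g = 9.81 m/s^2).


Formula: Fb = rho * g * V
Substituting: Fb = 1027.6 * 9.81 * 1509.1
Intermediate: 1027.6 * 9.81 = 10080.756
Result: Fb = 10080.756 * 1509.1 ≈ 15213000 N (5 s.f.)

15213000 N


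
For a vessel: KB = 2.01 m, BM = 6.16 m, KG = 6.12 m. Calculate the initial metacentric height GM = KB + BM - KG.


Formula: GM = KB + BM - KG
Step 1 — KM = KB + BM = 2.01 + 6.16 = 8.17 m
Step 2 — GM = KM - KG = 8.17 - 6.12 = 2.05 m

2.05 m


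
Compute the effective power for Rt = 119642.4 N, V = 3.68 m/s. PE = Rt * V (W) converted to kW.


Formula: PE = Rt * V / 1000 (kW)
Step 1 — PE (W) = 119642.4 * 3.68 = 440284.032 W
Step 2 — PE (kW) = 440284.032 / 1000 ≈ 440.28 kW (5 s.f.)

440.28 kW


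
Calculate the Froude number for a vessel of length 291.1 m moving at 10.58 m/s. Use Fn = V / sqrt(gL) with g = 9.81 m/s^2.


Formula: Fn = V / sqrt(g * L)
Step 1 — g * L = 9.81 * 291.1 = 2855.691
Step 2 — sqrt(g * L) = sqrt(2855.691) = 53.438666
Step 3 — Fn = 10.58 / 53.438666 ≈ 0.19798 (5 s.f.)

0.19798


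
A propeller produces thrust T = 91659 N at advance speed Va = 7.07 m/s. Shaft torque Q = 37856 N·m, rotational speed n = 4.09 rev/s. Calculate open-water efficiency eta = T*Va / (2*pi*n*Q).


Formula: eta = T * Va / (2 * pi * n * Q)
Step 1 — numerator = T * Va = 91659 * 7.07 = 648029.13
Step 2 — 2 * pi * n = 2 * pi * 4.09 = 25.698228
Step 3 — denominator = 25.698228 * 37856 = 972832.12
Step 4 — eta = 648029.13 / 972832.12 ≈ 0.66613 (5 s.f.)

0.66613


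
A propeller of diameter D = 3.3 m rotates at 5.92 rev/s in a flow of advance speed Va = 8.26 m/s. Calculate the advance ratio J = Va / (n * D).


Formula: J = Va / (n * D)
Step 1 — n * D = 5.92 * 3.3 = 19.536
Step 2 — J = 8.26 / 19.536 ≈ 0.42281 (5 s.f.)

0.42281


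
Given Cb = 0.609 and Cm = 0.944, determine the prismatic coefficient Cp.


Formula: Cp = Cb / Cm
Substituting: Cp = 0.609 / 0.944
Result: Cp ≈ 0.64513 (5 s.f.)

0.64513


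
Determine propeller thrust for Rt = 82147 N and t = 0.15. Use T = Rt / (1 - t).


Formula: T = Rt / (1 - t)
Step 1 — (1 - t) = 1 - 0.15 = 0.85
Step 2 — T = 82147 / 0.85 ≈ 96644 N (5 s.f.)

96644 N


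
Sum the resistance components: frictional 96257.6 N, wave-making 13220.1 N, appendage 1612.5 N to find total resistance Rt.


Formula: Rt = Rf + Rw + Ra
Substituting: Rt = 96257.6 + 13220.1 + 1612.5
Result: Rt = 111090.2 N

111090.2 N


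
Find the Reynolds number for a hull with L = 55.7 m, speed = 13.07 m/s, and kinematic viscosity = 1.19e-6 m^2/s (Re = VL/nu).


Formula: Re = V * L / nu
Step 1 — V * L = 13.07 * 55.7 = 727.999 m^2/s
Step 2 — Re = 727.999 / 1.19e-6 = 6.12e+08

6.12e+08


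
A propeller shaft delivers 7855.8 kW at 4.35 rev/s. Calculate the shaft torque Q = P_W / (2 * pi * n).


Formula: Q = P_W / (2 * pi * n)
Step 1 — P_W = 7855.8 kW * 1000 = 7855800.0 W
Step 2 — 2 * pi * n = 2 * pi * 4.35 = 27.331856
Step 3 — Q = 7855800.0 / 27.331856 ≈ 287420 N·m (5 s.f.)

287420 N·m


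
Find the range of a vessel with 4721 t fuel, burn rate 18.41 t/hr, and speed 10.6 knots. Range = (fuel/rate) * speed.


Formula: endurance = fuel / rate; range = endurance * speed
Step 1 — endurance = 4721 / 18.41 = 256.4367 hours
Step 2 — range = 256.4367 * 10.6 ≈ 2718.2 nautical miles (5 s.f.)

2718.2 NM


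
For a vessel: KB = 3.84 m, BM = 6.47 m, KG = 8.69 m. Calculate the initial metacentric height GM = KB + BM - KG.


Formula: GM = KB + BM - KG
Step 1 — KM = KB + BM = 3.84 + 6.47 = 10.31 m
Step 2 — GM = KM - KG = 10.31 - 8.69 = 1.62 m

1.62 m


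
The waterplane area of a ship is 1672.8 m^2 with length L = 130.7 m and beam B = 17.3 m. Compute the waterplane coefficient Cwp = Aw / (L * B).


Formula: Cwp = Aw / (L * B)
Step 1 — L * B = 130.7 * 17.3 = 2261.11 m^2
Step 2 — Cwp = 1672.8 / 2261.11 ≈ 0.73981 (5 s.f.)

0.73981


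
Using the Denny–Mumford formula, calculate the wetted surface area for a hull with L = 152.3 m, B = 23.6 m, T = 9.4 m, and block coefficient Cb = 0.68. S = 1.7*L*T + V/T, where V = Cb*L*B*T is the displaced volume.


Formula: S = 1.7*L*T + V/T with V = Cb*L*B*T, i.e. S = L * (1.7*T + Cb*B)
Step 1 — 1.7*T = 1.7 * 9.4 = 15.98 m
Step 2 — Cb*B = 0.68 * 23.6 = 16.048 m
Step 3 — 1.7*T + Cb*B = 15.98 + 16.048 = 32.028 m
Step 4 — S = 152.3 * 32.028 ≈ 4877.9 m^2 (5 s.f.)

4877.9 m^2


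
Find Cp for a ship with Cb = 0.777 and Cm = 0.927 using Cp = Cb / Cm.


Formula: Cp = Cb / Cm
Substituting: Cp = 0.777 / 0.927
Result: Cp ≈ 0.83819 (5 s.f.)

0.83819


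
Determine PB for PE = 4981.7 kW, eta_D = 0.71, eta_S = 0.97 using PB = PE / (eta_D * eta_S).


Formula: PB = PE / (eta_D * eta_S)
Step 1 — combined efficiency = eta_D * eta_S = 0.71 * 0.97 = 0.6887
Step 2 — PB = 4981.7 / 0.6887 ≈ 7233.5 kW (5 s.f.)

7233.5 kW


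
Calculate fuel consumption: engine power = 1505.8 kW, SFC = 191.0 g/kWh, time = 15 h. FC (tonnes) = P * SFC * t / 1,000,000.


Formula: FC (tonnes) = P * SFC * t / 1,000,000
Step 1 — P * SFC * t = 1505.8 * 191.0 * 15 = 4314117.0 g
Step 2 — FC (tonnes) = 4314117.0 / 1,000,000 ≈ 4.3141 tonnes (5 s.f.)

4.3141 tonnes


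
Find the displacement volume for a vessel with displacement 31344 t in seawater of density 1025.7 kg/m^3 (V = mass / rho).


Formula: V = mass / rho
Step 1 — convert tonnes to kg: 31344 t * 1000 = 31344000 kg
Step 2 — V = 31344000 / 1025.7 ≈ 30559 m^3 (5 s.f.)

30559 m^3


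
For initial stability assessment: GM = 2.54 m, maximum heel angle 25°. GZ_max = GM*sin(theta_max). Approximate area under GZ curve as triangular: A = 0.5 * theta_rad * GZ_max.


Formula: GZ_max = GM * sin(theta); Area = 0.5 * theta_rad * GZ_max
Step 1 — GZ_max = 2.54 * sin(25°) = 2.54 * 0.422618 = 1.07345 m
Step 2 — theta_rad = 25 * pi/180 = 0.436332 rad
Step 3 — Area = 0.5 * 0.436332 * 1.07345 ≈ 0.23419 m·rad (5 s.f.)

0.23419 m·rad


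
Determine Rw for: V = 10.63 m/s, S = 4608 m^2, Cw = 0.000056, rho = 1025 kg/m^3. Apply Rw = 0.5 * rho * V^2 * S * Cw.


Formula: Rw = 0.5 * rho * V^2 * S * Cw
Step 1 — V^2 = 10.63^2 = 112.9969
Step 2 — 0.5 * rho * V^2 = 0.5 * 1025 * 112.9969 = 57910.91125
Step 3 — Rw = 57910.91125 * 4608 * 0.000056 ≈ 14944 N (5 s.f.)

14944 N


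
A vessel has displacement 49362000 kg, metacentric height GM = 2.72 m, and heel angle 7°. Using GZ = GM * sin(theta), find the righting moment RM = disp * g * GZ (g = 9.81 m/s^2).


Formula: GZ = GM * sin(theta); RM = disp * g * GZ
Step 1 — GZ = 2.72 * sin(7°) = 2.72 * 0.121869 = 0.331484 m
Step 2 — RM = 49362000 * 9.81 * 0.331484 ≈ 160520000 N·m (5 s.f.)

160520000 N·m


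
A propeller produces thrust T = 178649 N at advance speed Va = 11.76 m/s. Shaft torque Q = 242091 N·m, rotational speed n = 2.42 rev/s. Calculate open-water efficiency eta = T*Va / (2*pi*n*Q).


Formula: eta = T * Va / (2 * pi * n * Q)
Step 1 — numerator = T * Va = 178649 * 11.76 = 2100912.24
Step 2 — 2 * pi * n = 2 * pi * 2.42 = 15.205308
Step 3 — denominator = 15.205308 * 242091 = 3681068.22
Step 4 — eta = 2100912.24 / 3681068.22 ≈ 0.57073 (5 s.f.)

0.57073


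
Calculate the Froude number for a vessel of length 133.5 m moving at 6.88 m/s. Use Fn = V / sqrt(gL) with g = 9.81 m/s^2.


Formula: Fn = V / sqrt(g * L)
Step 1 — g * L = 9.81 * 133.5 = 1309.635
Step 2 — sqrt(g * L) = sqrt(1309.635) = 36.18888
Step 3 — Fn = 6.88 / 36.18888 ≈ 0.19011 (5 s.f.)

0.19011


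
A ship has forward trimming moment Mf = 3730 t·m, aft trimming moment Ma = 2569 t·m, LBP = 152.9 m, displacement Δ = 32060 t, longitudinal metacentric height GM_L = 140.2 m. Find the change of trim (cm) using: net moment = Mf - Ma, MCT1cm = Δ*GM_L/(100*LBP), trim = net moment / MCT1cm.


Formula: net trimming moment = Mf - Ma; MCT1cm = Δ*GM_L/(100*LBP); trim = net moment / MCT1cm
Step 1 — net trimming moment = 3730 - 2569 = 1161 t·m
Step 2 — MCT1cm = 32060 * 140.2 / (100 * 152.9) = 293.9707 t·m/cm
Step 3 — trim = 1161 / 293.9707 ≈ 3.9494 cm (5 s.f.)

3.9494 cm


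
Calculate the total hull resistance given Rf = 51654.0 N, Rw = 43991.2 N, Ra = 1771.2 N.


Formula: Rt = Rf + Rw + Ra
Substituting: Rt = 51654.0 + 43991.2 + 1771.2
Result: Rt = 97416.4 N

97416.4 N


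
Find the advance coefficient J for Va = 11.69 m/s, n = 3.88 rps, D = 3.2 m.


Formula: J = Va / (n * D)
Step 1 — n * D = 3.88 * 3.2 = 12.416
Step 2 — J = 11.69 / 12.416 ≈ 0.94153 (5 s.f.)

0.94153


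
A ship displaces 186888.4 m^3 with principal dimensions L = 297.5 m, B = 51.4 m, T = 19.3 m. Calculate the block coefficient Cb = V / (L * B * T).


Formula: Cb = V / (L * B * T)
Step 1 — L * B * T = 297.5 * 51.4 * 19.3 = 295125.95 m^3
Step 2 — Cb = 186888.4 / 295125.95 ≈ 0.63325 (5 s.f.)

0.63325


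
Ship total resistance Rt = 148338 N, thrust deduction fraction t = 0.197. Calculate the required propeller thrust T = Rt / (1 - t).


Formula: T = Rt / (1 - t)
Step 1 — (1 - t) = 1 - 0.197 = 0.803
Step 2 — T = 148338 / 0.803 ≈ 184730 N (5 s.f.)

184730 N


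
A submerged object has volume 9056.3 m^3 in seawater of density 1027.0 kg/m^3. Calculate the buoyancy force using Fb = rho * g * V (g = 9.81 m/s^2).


Formula: Fb = rho * g * V
Substituting: Fb = 1027.0 * 9.81 * 9056.3
Intermediate: 1027.0 * 9.81 = 10074.87
Result: Fb = 10074.87 * 9056.3 ≈ 91241000 N (5 s.f.)

91241000 N


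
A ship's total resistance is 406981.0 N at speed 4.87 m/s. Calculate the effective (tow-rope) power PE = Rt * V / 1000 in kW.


Formula: PE = Rt * V / 1000 (kW)
Step 1 — PE (W) = 406981.0 * 4.87 = 1981997.47 W
Step 2 — PE (kW) = 1981997.47 / 1000 ≈ 1982.0 kW (5 s.f.)

1982.0 kW


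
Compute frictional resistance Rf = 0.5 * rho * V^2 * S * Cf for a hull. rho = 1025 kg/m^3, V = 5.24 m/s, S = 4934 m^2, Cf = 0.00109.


Formula: Rf = 0.5 * rho * V^2 * S * Cf
Step 1 — V^2 = 5.24^2 = 27.4576
Step 2 — 0.5 * rho * V^2 = 0.5 * 1025 * 27.4576 = 14072.02
Step 3 — Rf = 14072.02 * 4934 * 0.00109 ≈ 75680 N (5 s.f.)

75680 N


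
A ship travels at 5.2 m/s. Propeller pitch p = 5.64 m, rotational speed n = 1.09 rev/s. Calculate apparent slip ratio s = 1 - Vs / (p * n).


Formula: s = 1 - Vs / (p * n)
Step 1 — p * n = 5.64 * 1.09 = 6.1476
Step 2 — Vs / (p*n) = 5.2 / 6.1476 = 0.845859 (6 d.p.)
Step 3 — s = 1 - 0.845859 = 0.154141

0.154141


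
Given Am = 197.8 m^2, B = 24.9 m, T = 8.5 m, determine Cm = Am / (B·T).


Formula: Cm = Am / (B * T)
Step 1 — B * T = 24.9 * 8.5 = 211.65 m^2
Step 2 — Cm = 197.8 / 211.65 ≈ 0.93456 (5 s.f.)

0.93456


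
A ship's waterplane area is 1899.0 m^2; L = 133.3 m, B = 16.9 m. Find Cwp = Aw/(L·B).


Formula: Cwp = Aw / (L * B)
Step 1 — L * B = 133.3 * 16.9 = 2252.77 m^2
Step 2 — Cwp = 1899.0 / 2252.77 ≈ 0.84296 (5 s.f.)

0.84296


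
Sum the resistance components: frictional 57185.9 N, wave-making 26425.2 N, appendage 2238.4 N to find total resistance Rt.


Formula: Rt = Rf + Rw + Ra
Substituting: Rt = 57185.9 + 26425.2 + 2238.4
Result: Rt = 85849.5 N

85849.5 N


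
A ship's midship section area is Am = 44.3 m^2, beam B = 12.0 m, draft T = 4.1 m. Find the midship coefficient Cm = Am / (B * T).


Formula: Cm = Am / (B * T)
Step 1 — B * T = 12.0 * 4.1 = 49.2 m^2
Step 2 — Cm = 44.3 / 49.2 ≈ 0.90041 (5 s.f.)

0.90041


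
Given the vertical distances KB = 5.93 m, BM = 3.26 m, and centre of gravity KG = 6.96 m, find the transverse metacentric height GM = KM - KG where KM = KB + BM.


Formula: GM = KB + BM - KG
Step 1 — KM = KB + BM = 5.93 + 3.26 = 9.19 m
Step 2 — GM = KM - KG = 9.19 - 6.96 = 2.23 m

2.23 m


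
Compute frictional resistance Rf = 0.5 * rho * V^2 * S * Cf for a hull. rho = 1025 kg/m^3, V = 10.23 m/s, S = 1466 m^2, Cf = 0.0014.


Formula: Rf = 0.5 * rho * V^2 * S * Cf
Step 1 — V^2 = 10.23^2 = 104.6529
Step 2 — 0.5 * rho * V^2 = 0.5 * 1025 * 104.6529 = 53634.61125
Step 3 — Rf = 53634.61125 * 1466 * 0.0014 ≈ 110080 N (5 s.f.)

110080 N


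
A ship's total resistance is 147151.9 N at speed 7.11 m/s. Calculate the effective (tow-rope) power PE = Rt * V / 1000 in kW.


Formula: PE = Rt * V / 1000 (kW)
Step 1 — PE (W) = 147151.9 * 7.11 = 1046250.009 W
Step 2 — PE (kW) = 1046250.009 / 1000 ≈ 1046.3 kW (5 s.f.)

1046.3 kW


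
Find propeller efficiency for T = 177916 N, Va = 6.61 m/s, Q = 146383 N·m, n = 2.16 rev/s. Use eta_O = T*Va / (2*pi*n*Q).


Formula: eta = T * Va / (2 * pi * n * Q)
Step 1 — numerator = T * Va = 177916 * 6.61 = 1176024.76
Step 2 — 2 * pi * n = 2 * pi * 2.16 = 13.57168
Step 3 — denominator = 13.57168 * 146383 = 1986663.23
Step 4 — eta = 1176024.76 / 1986663.23 ≈ 0.59196 (5 s.f.)

0.59196


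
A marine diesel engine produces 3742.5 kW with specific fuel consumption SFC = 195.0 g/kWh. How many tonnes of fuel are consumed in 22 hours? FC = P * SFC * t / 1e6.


Formula: FC (tonnes) = P * SFC * t / 1,000,000
Step 1 — P * SFC * t = 3742.5 * 195.0 * 22 = 16055325.0 g
Step 2 — FC (tonnes) = 16055325.0 / 1,000,000 ≈ 16.055 tonnes (5 s.f.)

16.055 tonnes


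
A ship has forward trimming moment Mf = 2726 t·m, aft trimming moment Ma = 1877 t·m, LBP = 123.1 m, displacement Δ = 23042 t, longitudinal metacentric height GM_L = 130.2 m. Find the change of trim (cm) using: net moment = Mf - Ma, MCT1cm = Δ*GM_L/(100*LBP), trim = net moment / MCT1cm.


Formula: net trimming moment = Mf - Ma; MCT1cm = Δ*GM_L/(100*LBP); trim = net moment / MCT1cm
Step 1 — net trimming moment = 2726 - 1877 = 849 t·m
Step 2 — MCT1cm = 23042 * 130.2 / (100 * 123.1) = 243.7099 t·m/cm
Step 3 — trim = 849 / 243.7099 ≈ 3.4837 cm (5 s.f.)

3.4837 cm


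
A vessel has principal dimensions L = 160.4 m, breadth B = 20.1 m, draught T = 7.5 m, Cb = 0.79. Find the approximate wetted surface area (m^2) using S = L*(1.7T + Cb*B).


Formula: S = 1.7*L*T + V/T with V = Cb*L*B*T, i.e. S = L * (1.7*T + Cb*B)
Step 1 — 1.7*T = 1.7 * 7.5 = 12.75 m
Step 2 — Cb*B = 0.79 * 20.1 = 15.879 m
Step 3 — 1.7*T + Cb*B = 12.75 + 15.879 = 28.629 m
Step 4 — S = 160.4 * 28.629 ≈ 4592.1 m^2 (5 s.f.)

4592.1 m^2


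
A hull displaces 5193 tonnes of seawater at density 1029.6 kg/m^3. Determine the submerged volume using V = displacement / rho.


Formula: V = mass / rho
Step 1 — convert tonnes to kg: 5193 t * 1000 = 5193000 kg
Step 2 — V = 5193000 / 1029.6 ≈ 5043.7 m^3 (5 s.f.)

5043.7 m^3


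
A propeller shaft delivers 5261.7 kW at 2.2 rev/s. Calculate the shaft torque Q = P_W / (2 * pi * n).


Formula: Q = P_W / (2 * pi * n)
Step 1 — P_W = 5261.7 kW * 1000 = 5261700.0 W
Step 2 — 2 * pi * n = 2 * pi * 2.2 = 13.823008
Step 3 — Q = 5261700.0 / 13.823008 ≈ 380650 N·m (5 s.f.)

380650 N·m


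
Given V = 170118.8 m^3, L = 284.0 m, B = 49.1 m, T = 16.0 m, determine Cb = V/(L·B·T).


Formula: Cb = V / (L * B * T)
Step 1 — L * B * T = 284.0 * 49.1 * 16.0 = 223110.4 m^3
Step 2 — Cb = 170118.8 / 223110.4 ≈ 0.76249 (5 s.f.)

0.76249


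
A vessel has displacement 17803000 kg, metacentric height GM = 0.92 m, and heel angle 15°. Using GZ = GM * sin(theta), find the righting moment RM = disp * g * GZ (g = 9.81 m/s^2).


Formula: GZ = GM * sin(theta); RM = disp * g * GZ
Step 1 — GZ = 0.92 * sin(15°) = 0.92 * 0.258819 = 0.238113 m
Step 2 — RM = 17803000 * 9.81 * 0.238113 ≈ 41586000 N·m (5 s.f.)

41586000 N·m


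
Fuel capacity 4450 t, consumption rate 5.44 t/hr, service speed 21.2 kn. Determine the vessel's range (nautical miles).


Formula: endurance = fuel / rate; range = endurance * speed
Step 1 — endurance = 4450 / 5.44 = 818.0147 hours
Step 2 — range = 818.0147 * 21.2 ≈ 17342 nautical miles (5 s.f.)

17342 NM


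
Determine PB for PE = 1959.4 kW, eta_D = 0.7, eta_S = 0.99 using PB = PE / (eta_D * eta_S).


Formula: PB = PE / (eta_D * eta_S)
Step 1 — combined efficiency = eta_D * eta_S = 0.7 * 0.99 = 0.693
Step 2 — PB = 1959.4 / 0.693 ≈ 2827.4 kW (5 s.f.)

2827.4 kW


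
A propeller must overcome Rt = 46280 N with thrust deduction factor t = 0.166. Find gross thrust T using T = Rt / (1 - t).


Formula: T = Rt / (1 - t)
Step 1 — (1 - t) = 1 - 0.166 = 0.834
Step 2 — T = 46280 / 0.834 ≈ 55492 N (5 s.f.)

55492 N


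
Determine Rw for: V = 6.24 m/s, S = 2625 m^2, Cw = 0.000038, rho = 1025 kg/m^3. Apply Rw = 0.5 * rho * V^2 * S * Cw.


Formula: Rw = 0.5 * rho * V^2 * S * Cw
Step 1 — V^2 = 6.24^2 = 38.9376
Step 2 — 0.5 * rho * V^2 = 0.5 * 1025 * 38.9376 = 19955.52
Step 3 — Rw = 19955.52 * 2625 * 0.000038 ≈ 1990.6 N (5 s.f.)

1990.6 N


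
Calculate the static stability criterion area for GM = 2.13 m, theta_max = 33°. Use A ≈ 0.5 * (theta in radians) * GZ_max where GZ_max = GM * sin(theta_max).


Formula: GZ_max = GM * sin(theta); Area = 0.5 * theta_rad * GZ_max
Step 1 — GZ_max = 2.13 * sin(33°) = 2.13 * 0.544639 = 1.160081 m
Step 2 — theta_rad = 33 * pi/180 = 0.575959 rad
Step 3 — Area = 0.5 * 0.575959 * 1.160081 ≈ 0.33408 m·rad (5 s.f.)

0.33408 m·rad


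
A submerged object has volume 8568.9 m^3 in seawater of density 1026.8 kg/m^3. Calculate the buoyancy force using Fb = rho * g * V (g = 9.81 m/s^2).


Formula: Fb = rho * g * V
Substituting: Fb = 1026.8 * 9.81 * 8568.9
Intermediate: 1026.8 * 9.81 = 10072.908
Result: Fb = 10072.908 * 8568.9 ≈ 86314000 N (5 s.f.)

86314000 N


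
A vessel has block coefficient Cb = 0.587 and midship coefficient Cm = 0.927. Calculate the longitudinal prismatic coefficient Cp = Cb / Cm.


Formula: Cp = Cb / Cm
Substituting: Cp = 0.587 / 0.927
Result: Cp ≈ 0.63323 (5 s.f.)

0.63323


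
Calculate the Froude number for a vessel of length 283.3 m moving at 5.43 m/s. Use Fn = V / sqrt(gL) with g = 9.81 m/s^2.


Formula: Fn = V / sqrt(g * L)
Step 1 — g * L = 9.81 * 283.3 = 2779.173
Step 2 — sqrt(g * L) = sqrt(2779.173) = 52.717862
Step 3 — Fn = 5.43 / 52.717862 ≈ 0.10300 (5 s.f.)

0.10300


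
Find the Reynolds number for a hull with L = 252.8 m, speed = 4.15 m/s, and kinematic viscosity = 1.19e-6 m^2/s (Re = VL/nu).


Formula: Re = V * L / nu
Step 1 — V * L = 4.15 * 252.8 = 1049.12 m^2/s
Step 2 — Re = 1049.12 / 1.19e-6 = 8.82e+08

8.82e+08


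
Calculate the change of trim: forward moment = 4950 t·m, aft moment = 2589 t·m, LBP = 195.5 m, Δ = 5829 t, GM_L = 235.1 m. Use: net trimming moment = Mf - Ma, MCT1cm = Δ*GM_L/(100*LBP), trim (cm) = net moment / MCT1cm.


Formula: net trimming moment = Mf - Ma; MCT1cm = Δ*GM_L/(100*LBP); trim = net moment / MCT1cm
Step 1 — net trimming moment = 4950 - 2589 = 2361 t·m
Step 2 — MCT1cm = 5829 * 235.1 / (100 * 195.5) = 70.0971 t·m/cm
Step 3 — trim = 2361 / 70.0971 ≈ 33.682 cm (5 s.f.)

33.682 cm


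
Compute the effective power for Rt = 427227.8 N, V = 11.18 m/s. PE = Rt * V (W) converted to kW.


Formula: PE = Rt * V / 1000 (kW)
Step 1 — PE (W) = 427227.8 * 11.18 = 4776406.804 W
Step 2 — PE (kW) = 4776406.804 / 1000 ≈ 4776.4 kW (5 s.f.)

4776.4 kW


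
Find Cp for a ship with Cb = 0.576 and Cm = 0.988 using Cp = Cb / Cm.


Formula: Cp = Cb / Cm
Substituting: Cp = 0.576 / 0.988
Result: Cp ≈ 0.58300 (5 s.f.)

0.58300


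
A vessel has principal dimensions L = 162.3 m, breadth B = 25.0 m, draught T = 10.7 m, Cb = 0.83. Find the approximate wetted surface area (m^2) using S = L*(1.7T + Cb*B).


Formula: S = 1.7*L*T + V/T with V = Cb*L*B*T, i.e. S = L * (1.7*T + Cb*B)
Step 1 — 1.7*T = 1.7 * 10.7 = 18.19 m
Step 2 — Cb*B = 0.83 * 25.0 = 20.75 m
Step 3 — 1.7*T + Cb*B = 18.19 + 20.75 = 38.94 m
Step 4 — S = 162.3 * 38.94 ≈ 6320.0 m^2 (5 s.f.)

6320.0 m^2


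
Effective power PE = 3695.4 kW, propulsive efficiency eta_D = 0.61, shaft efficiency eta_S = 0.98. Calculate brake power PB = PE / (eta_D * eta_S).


Formula: PB = PE / (eta_D * eta_S)
Step 1 — combined efficiency = eta_D * eta_S = 0.61 * 0.98 = 0.5978
Step 2 — PB = 3695.4 / 0.5978 ≈ 6181.7 kW (5 s.f.)

6181.7 kW


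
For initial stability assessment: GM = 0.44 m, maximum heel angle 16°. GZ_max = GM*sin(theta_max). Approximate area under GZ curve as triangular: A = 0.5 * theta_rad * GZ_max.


Formula: GZ_max = GM * sin(theta); Area = 0.5 * theta_rad * GZ_max
Step 1 — GZ_max = 0.44 * sin(16°) = 0.44 * 0.275637 = 0.12128 m
Step 2 — theta_rad = 16 * pi/180 = 0.279253 rad
Step 3 — Area = 0.5 * 0.279253 * 0.12128 ≈ 0.016934 m·rad (5 s.f.)

0.016934 m·rad


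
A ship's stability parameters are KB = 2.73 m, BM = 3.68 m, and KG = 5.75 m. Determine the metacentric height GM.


Formula: GM = KB + BM - KG
Step 1 — KM = KB + BM = 2.73 + 3.68 = 6.41 m
Step 2 — GM = KM - KG = 6.41 - 5.75 = 0.66 m

0.66 m


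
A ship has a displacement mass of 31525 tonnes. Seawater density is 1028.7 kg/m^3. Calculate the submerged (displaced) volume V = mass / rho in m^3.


Formula: V = mass / rho
Step 1 — convert tonnes to kg: 31525 t * 1000 = 31525000 kg
Step 2 — V = 31525000 / 1028.7 ≈ 30645 m^3 (5 s.f.)

30645 m^3


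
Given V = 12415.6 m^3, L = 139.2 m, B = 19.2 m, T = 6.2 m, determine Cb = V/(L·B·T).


Formula: Cb = V / (L * B * T)
Step 1 — L * B * T = 139.2 * 19.2 * 6.2 = 16570.368 m^3
Step 2 — Cb = 12415.6 / 16570.368 ≈ 0.74927 (5 s.f.)

0.74927


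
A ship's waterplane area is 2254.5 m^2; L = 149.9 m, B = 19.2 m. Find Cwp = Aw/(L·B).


Formula: Cwp = Aw / (L * B)
Step 1 — L * B = 149.9 * 19.2 = 2878.08 m^2
Step 2 — Cwp = 2254.5 / 2878.08 ≈ 0.78333 (5 s.f.)

0.78333


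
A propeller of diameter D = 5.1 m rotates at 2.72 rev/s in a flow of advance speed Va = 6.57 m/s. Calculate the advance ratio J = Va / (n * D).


Formula: J = Va / (n * D)
Step 1 — n * D = 2.72 * 5.1 = 13.872
Step 2 — J = 6.57 / 13.872 ≈ 0.47362 (5 s.f.)

0.47362


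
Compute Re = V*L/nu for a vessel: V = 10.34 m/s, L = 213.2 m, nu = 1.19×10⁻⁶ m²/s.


Formula: Re = V * L / nu
Step 1 — V * L = 10.34 * 213.2 = 2204.488 m^2/s
Step 2 — Re = 2204.488 / 1.19e-6 = 1.85e+09

1.85e+09


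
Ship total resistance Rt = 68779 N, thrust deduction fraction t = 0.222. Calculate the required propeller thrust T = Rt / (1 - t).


Formula: T = Rt / (1 - t)
Step 1 — (1 - t) = 1 - 0.222 = 0.778
Step 2 — T = 68779 / 0.778 ≈ 88405 N (5 s.f.)

88405 N


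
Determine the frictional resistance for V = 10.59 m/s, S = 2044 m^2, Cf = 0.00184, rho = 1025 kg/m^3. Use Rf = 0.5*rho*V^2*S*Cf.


Formula: Rf = 0.5 * rho * V^2 * S * Cf
Step 1 — V^2 = 10.59^2 = 112.1481
Step 2 — 0.5 * rho * V^2 = 0.5 * 1025 * 112.1481 = 57475.90125
Step 3 — Rf = 57475.90125 * 2044 * 0.00184 ≈ 216160 N (5 s.f.)

216160 N


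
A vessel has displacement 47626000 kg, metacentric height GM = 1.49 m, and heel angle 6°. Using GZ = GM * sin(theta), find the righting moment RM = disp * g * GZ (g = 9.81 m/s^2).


Formula: GZ = GM * sin(theta); RM = disp * g * GZ
Step 1 — GZ = 1.49 * sin(6°) = 1.49 * 0.104528 = 0.155747 m
Step 2 — RM = 47626000 * 9.81 * 0.155747 ≈ 72767000 N·m (5 s.f.)

72767000 N·m


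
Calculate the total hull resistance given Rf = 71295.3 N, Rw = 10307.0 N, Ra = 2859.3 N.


Formula: Rt = Rf + Rw + Ra
Substituting: Rt = 71295.3 + 10307.0 + 2859.3
Result: Rt = 84461.6 N

84461.6 N


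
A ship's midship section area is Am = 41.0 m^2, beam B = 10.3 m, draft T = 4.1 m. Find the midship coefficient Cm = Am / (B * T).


Formula: Cm = Am / (B * T)
Step 1 — B * T = 10.3 * 4.1 = 42.23 m^2
Step 2 — Cm = 41.0 / 42.23 ≈ 0.97087 (5 s.f.)

0.97087


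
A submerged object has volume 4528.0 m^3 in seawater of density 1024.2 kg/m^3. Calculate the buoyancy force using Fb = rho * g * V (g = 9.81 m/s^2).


Formula: Fb = rho * g * V
Substituting: Fb = 1024.2 * 9.81 * 4528.0
Intermediate: 1024.2 * 9.81 = 10047.402
Result: Fb = 10047.402 * 4528.0 ≈ 45495000 N (5 s.f.)

45495000 N


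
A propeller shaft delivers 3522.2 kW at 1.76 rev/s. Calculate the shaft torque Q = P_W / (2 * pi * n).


Formula: Q = P_W / (2 * pi * n)
Step 1 — P_W = 3522.2 kW * 1000 = 3522200.0 W
Step 2 — 2 * pi * n = 2 * pi * 1.76 = 11.058406
Step 3 — Q = 3522200.0 / 11.058406 ≈ 318510 N·m (5 s.f.)

318510 N·m


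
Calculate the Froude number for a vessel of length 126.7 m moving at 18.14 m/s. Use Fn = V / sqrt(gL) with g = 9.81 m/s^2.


Formula: Fn = V / sqrt(g * L)
Step 1 — g * L = 9.81 * 126.7 = 1242.927
Step 2 — sqrt(g * L) = sqrt(1242.927) = 35.25517
Step 3 — Fn = 18.14 / 35.25517 ≈ 0.51453 (5 s.f.)

0.51453


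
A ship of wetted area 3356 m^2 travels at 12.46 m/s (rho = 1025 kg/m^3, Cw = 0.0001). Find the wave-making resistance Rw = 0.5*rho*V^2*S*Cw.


Formula: Rw = 0.5 * rho * V^2 * S * Cw
Step 1 — V^2 = 12.46^2 = 155.2516
Step 2 — 0.5 * rho * V^2 = 0.5 * 1025 * 155.2516 = 79566.445
Step 3 — Rw = 79566.445 * 3356 * 0.0001 ≈ 26702 N (5 s.f.)

26702 N


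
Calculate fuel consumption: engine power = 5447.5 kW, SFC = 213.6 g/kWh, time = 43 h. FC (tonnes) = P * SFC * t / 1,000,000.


Formula: FC (tonnes) = P * SFC * t / 1,000,000
Step 1 — P * SFC * t = 5447.5 * 213.6 * 43 = 50034198.0 g
Step 2 — FC (tonnes) = 50034198.0 / 1,000,000 ≈ 50.034 tonnes (5 s.f.)

50.034 tonnes


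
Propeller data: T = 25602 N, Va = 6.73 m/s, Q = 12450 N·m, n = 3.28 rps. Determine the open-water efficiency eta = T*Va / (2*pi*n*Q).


Formula: eta = T * Va / (2 * pi * n * Q)
Step 1 — numerator = T * Va = 25602 * 6.73 = 172301.46
Step 2 — 2 * pi * n = 2 * pi * 3.28 = 20.608848
Step 3 — denominator = 20.608848 * 12450 = 256580.16
Step 4 — eta = 172301.46 / 256580.16 ≈ 0.67153 (5 s.f.)

0.67153


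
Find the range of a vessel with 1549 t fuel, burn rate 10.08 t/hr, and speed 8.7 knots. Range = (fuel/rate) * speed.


Formula: endurance = fuel / rate; range = endurance * speed
Step 1 — endurance = 1549 / 10.08 = 153.6706 hours
Step 2 — range = 153.6706 * 8.7 ≈ 1336.9 nautical miles (5 s.f.)

1336.9 NM


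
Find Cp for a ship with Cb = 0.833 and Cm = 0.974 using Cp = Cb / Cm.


Formula: Cp = Cb / Cm
Substituting: Cp = 0.833 / 0.974
Result: Cp ≈ 0.85524 (5 s.f.)

0.85524


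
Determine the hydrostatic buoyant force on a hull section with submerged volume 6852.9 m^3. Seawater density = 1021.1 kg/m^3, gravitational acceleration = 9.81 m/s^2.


Formula: Fb = rho * g * V
Substituting: Fb = 1021.1 * 9.81 * 6852.9
Intermediate: 1021.1 * 9.81 = 10016.991
Result: Fb = 10016.991 * 6852.9 ≈ 68645000 N (5 s.f.)

68645000 N


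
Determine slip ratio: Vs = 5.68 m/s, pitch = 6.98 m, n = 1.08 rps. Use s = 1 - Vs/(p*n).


Formula: s = 1 - Vs / (p * n)
Step 1 — p * n = 6.98 * 1.08 = 7.5384
Step 2 — Vs / (p*n) = 5.68 / 7.5384 = 0.753476 (6 d.p.)
Step 3 — s = 1 - 0.753476 = 0.246524

0.246524


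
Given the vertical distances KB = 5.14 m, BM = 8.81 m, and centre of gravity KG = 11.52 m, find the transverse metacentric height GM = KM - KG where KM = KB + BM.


Formula: GM = KB + BM - KG
Step 1 — KM = KB + BM = 5.14 + 8.81 = 13.95 m
Step 2 — GM = KM - KG = 13.95 - 11.52 = 2.43 m

2.43 m


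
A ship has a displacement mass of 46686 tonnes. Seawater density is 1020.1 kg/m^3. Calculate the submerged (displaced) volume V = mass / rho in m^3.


Formula: V = mass / rho
Step 1 — convert tonnes to kg: 46686 t * 1000 = 46686000 kg
Step 2 — V = 46686000 / 1020.1 ≈ 45766 m^3 (5 s.f.)

45766 m^3


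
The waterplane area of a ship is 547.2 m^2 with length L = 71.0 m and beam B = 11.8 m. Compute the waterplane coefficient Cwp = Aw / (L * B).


Formula: Cwp = Aw / (L * B)
Step 1 — L * B = 71.0 * 11.8 = 837.8 m^2
Step 2 — Cwp = 547.2 / 837.8 ≈ 0.65314 (5 s.f.)

0.65314


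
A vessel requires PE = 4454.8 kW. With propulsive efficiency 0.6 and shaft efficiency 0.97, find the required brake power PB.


Formula: PB = PE / (eta_D * eta_S)
Step 1 — combined efficiency = eta_D * eta_S = 0.6 * 0.97 = 0.582
Step 2 — PB = 4454.8 / 0.582 ≈ 7654.3 kW (5 s.f.)

7654.3 kW


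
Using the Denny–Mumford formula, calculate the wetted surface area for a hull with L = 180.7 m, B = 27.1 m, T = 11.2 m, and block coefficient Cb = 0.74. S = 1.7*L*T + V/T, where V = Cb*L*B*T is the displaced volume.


Formula: S = 1.7*L*T + V/T with V = Cb*L*B*T, i.e. S = L * (1.7*T + Cb*B)
Step 1 — 1.7*T = 1.7 * 11.2 = 19.04 m
Step 2 — Cb*B = 0.74 * 27.1 = 20.054 m
Step 3 — 1.7*T + Cb*B = 19.04 + 20.054 = 39.094 m
Step 4 — S = 180.7 * 39.094 ≈ 7064.3 m^2 (5 s.f.)

7064.3 m^2


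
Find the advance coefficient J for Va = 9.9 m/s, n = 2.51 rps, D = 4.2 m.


Formula: J = Va / (n * D)
Step 1 — n * D = 2.51 * 4.2 = 10.542
Step 2 — J = 9.9 / 10.542 ≈ 0.93910 (5 s.f.)

0.93910


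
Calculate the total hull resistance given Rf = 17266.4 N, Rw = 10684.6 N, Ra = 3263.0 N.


Formula: Rt = Rf + Rw + Ra
Substituting: Rt = 17266.4 + 10684.6 + 3263.0
Result: Rt = 31214.0 N

31214.0 N


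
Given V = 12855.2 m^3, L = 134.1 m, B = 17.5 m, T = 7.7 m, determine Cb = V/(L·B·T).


Formula: Cb = V / (L * B * T)
Step 1 — L * B * T = 134.1 * 17.5 * 7.7 = 18069.975 m^3
Step 2 — Cb = 12855.2 / 18069.975 ≈ 0.71141 (5 s.f.)

0.71141


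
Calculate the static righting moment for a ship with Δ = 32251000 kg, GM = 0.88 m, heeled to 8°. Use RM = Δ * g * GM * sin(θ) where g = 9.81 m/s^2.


Formula: GZ = GM * sin(theta); RM = disp * g * GZ
Step 1 — GZ = 0.88 * sin(8°) = 0.88 * 0.139173 = 0.122472 m
Step 2 — RM = 32251000 * 9.81 * 0.122472 ≈ 38748000 N·m (5 s.f.)

38748000 N·m


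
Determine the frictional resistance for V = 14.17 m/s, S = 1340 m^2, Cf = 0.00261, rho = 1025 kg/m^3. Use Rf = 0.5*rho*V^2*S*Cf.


Formula: Rf = 0.5 * rho * V^2 * S * Cf
Step 1 — V^2 = 14.17^2 = 200.7889
Step 2 — 0.5 * rho * V^2 = 0.5 * 1025 * 200.7889 = 102904.31125
Step 3 — Rf = 102904.31125 * 1340 * 0.00261 ≈ 359900 N (5 s.f.)

359900 N


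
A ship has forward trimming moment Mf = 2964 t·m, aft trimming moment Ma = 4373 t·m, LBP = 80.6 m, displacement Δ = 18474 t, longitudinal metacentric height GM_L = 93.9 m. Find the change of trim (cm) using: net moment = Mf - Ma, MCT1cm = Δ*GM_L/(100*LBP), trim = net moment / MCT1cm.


Formula: net trimming moment = Mf - Ma; MCT1cm = Δ*GM_L/(100*LBP); trim = net moment / MCT1cm
Step 1 — net trimming moment = 2964 - 4373 = -1409 t·m
Step 2 — MCT1cm = 18474 * 93.9 / (100 * 80.6) = 215.2244 t·m/cm
Step 3 — trim = -1409 / 215.2244 ≈ -6.5467 cm (5 s.f.)

-6.5467 cm


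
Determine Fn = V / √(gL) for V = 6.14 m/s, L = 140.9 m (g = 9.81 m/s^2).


Formula: Fn = V / sqrt(g * L)
Step 1 — g * L = 9.81 * 140.9 = 1382.229
Step 2 — sqrt(g * L) = sqrt(1382.229) = 37.17834
Step 3 — Fn = 6.14 / 37.17834 ≈ 0.16515 (5 s.f.)

0.16515


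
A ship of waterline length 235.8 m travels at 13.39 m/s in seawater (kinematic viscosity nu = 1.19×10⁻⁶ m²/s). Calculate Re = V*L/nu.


Formula: Re = V * L / nu
Step 1 — V * L = 13.39 * 235.8 = 3157.362 m^2/s
Step 2 — Re = 3157.362 / 1.19e-6 = 2.65e+09

2.65e+09


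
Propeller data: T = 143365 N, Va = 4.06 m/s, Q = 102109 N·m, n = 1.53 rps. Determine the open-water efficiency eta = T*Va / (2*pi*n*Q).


Formula: eta = T * Va / (2 * pi * n * Q)
Step 1 — numerator = T * Va = 143365 * 4.06 = 582061.9
Step 2 — 2 * pi * n = 2 * pi * 1.53 = 9.613274
Step 3 — denominator = 9.613274 * 102109 = 981601.79
Step 4 — eta = 582061.9 / 981601.79 ≈ 0.59297 (5 s.f.)

0.59297


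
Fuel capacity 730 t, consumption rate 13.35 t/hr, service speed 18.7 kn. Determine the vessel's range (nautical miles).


Formula: endurance = fuel / rate; range = endurance * speed
Step 1 — endurance = 730 / 13.35 = 54.6816 hours
Step 2 — range = 54.6816 * 18.7 ≈ 1022.5 nautical miles (5 s.f.)

1022.5 NM


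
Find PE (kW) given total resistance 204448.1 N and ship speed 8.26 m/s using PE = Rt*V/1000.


Formula: PE = Rt * V / 1000 (kW)
Step 1 — PE (W) = 204448.1 * 8.26 = 1688741.306 W
Step 2 — PE (kW) = 1688741.306 / 1000 ≈ 1688.7 kW (5 s.f.)

1688.7 kW


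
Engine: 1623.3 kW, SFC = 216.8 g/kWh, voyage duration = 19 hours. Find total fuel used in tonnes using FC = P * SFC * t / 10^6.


Formula: FC (tonnes) = P * SFC * t / 1,000,000
Step 1 — P * SFC * t = 1623.3 * 216.8 * 19 = 6686697.36 g
Step 2 — FC (tonnes) = 6686697.36 / 1,000,000 ≈ 6.6867 tonnes (5 s.f.)

6.6867 tonnes


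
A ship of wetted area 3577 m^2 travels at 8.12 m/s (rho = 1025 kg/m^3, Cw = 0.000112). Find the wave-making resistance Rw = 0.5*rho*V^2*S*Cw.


Formula: Rw = 0.5 * rho * V^2 * S * Cw
Step 1 — V^2 = 8.12^2 = 65.9344
Step 2 — 0.5 * rho * V^2 = 0.5 * 1025 * 65.9344 = 33791.38
Step 3 — Rw = 33791.38 * 3577 * 0.000112 ≈ 13538 N (5 s.f.)

13538 N


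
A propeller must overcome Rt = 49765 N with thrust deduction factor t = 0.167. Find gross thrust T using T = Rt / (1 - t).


Formula: T = Rt / (1 - t)
Step 1 — (1 - t) = 1 - 0.167 = 0.833
Step 2 — T = 49765 / 0.833 ≈ 59742 N (5 s.f.)

59742 N


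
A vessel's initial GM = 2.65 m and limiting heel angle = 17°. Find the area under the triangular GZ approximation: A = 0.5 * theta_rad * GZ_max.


Formula: GZ_max = GM * sin(theta); Area = 0.5 * theta_rad * GZ_max
Step 1 — GZ_max = 2.65 * sin(17°) = 2.65 * 0.292372 = 0.774786 m
Step 2 — theta_rad = 17 * pi/180 = 0.296706 rad
Step 3 — Area = 0.5 * 0.296706 * 0.774786 ≈ 0.11494 m·rad (5 s.f.)

0.11494 m·rad


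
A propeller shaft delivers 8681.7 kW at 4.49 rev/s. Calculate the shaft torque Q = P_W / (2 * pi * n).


Formula: Q = P_W / (2 * pi * n)
Step 1 — P_W = 8681.7 kW * 1000 = 8681700.0 W
Step 2 — 2 * pi * n = 2 * pi * 4.49 = 28.211502
Step 3 — Q = 8681700.0 / 28.211502 ≈ 307740 N·m (5 s.f.)

307740 N·m


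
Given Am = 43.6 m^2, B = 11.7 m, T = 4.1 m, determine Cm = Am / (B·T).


Formula: Cm = Am / (B * T)
Step 1 — B * T = 11.7 * 4.1 = 47.97 m^2
Step 2 — Cm = 43.6 / 47.97 ≈ 0.90890 (5 s.f.)

0.90890


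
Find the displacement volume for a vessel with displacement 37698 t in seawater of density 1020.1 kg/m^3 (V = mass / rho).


Formula: V = mass / rho
Step 1 — convert tonnes to kg: 37698 t * 1000 = 37698000 kg
Step 2 — V = 37698000 / 1020.1 ≈ 36955 m^3 (5 s.f.)

36955 m^3


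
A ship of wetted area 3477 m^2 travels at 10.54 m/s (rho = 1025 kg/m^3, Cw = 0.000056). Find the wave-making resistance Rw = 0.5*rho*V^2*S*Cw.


Formula: Rw = 0.5 * rho * V^2 * S * Cw
Step 1 — V^2 = 10.54^2 = 111.0916
Step 2 — 0.5 * rho * V^2 = 0.5 * 1025 * 111.0916 = 56934.445
Step 3 — Rw = 56934.445 * 3477 * 0.000056 ≈ 11086 N (5 s.f.)

11086 N


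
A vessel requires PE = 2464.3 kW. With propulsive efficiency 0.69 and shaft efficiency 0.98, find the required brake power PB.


Formula: PB = PE / (eta_D * eta_S)
Step 1 — combined efficiency = eta_D * eta_S = 0.69 * 0.98 = 0.6762
Step 2 — PB = 2464.3 / 0.6762 ≈ 3644.3 kW (5 s.f.)

3644.3 kW


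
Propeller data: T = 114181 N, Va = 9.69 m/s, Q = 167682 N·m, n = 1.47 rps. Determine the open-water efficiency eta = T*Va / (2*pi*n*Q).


Formula: eta = T * Va / (2 * pi * n * Q)
Step 1 — numerator = T * Va = 114181 * 9.69 = 1106413.89
Step 2 — 2 * pi * n = 2 * pi * 1.47 = 9.236282
Step 3 — denominator = 9.236282 * 167682 = 1548758.24
Step 4 — eta = 1106413.89 / 1548758.24 ≈ 0.71439 (5 s.f.)

0.71439


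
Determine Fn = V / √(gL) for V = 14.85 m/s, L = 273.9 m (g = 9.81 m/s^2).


Formula: Fn = V / sqrt(g * L)
Step 1 — g * L = 9.81 * 273.9 = 2686.959
Step 2 — sqrt(g * L) = sqrt(2686.959) = 51.835885
Step 3 — Fn = 14.85 / 51.835885 ≈ 0.28648 (5 s.f.)

0.28648


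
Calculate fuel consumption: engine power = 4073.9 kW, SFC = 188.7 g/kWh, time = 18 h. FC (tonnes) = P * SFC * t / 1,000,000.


Formula: FC (tonnes) = P * SFC * t / 1,000,000
Step 1 — P * SFC * t = 4073.9 * 188.7 * 18 = 13837408.74 g
Step 2 — FC (tonnes) = 13837408.74 / 1,000,000 ≈ 13.837 tonnes (5 s.f.)

13.837 tonnes


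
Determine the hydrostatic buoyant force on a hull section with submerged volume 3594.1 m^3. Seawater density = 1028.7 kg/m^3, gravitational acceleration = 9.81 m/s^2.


Formula: Fb = rho * g * V
Substituting: Fb = 1028.7 * 9.81 * 3594.1
Intermediate: 1028.7 * 9.81 = 10091.547
Result: Fb = 10091.547 * 3594.1 ≈ 36270000 N (5 s.f.)

36270000 N


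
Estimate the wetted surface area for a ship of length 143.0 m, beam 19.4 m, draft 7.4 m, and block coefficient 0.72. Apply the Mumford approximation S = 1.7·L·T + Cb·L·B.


Formula: S = 1.7*L*T + V/T with V = Cb*L*B*T, i.e. S = L * (1.7*T + Cb*B)
Step 1 — 1.7*T = 1.7 * 7.4 = 12.58 m
Step 2 — Cb*B = 0.72 * 19.4 = 13.968 m
Step 3 — 1.7*T + Cb*B = 12.58 + 13.968 = 26.548 m
Step 4 — S = 143.0 * 26.548 ≈ 3796.4 m^2 (5 s.f.)

3796.4 m^2


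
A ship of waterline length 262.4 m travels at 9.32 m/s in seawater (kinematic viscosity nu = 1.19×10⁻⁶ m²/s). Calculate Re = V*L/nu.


Formula: Re = V * L / nu
Step 1 — V * L = 9.32 * 262.4 = 2445.568 m^2/s
Step 2 — Re = 2445.568 / 1.19e-6 = 2.06e+09

2.06e+09


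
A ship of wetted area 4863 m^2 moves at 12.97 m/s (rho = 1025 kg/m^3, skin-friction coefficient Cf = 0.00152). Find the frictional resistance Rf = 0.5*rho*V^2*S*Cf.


Formula: Rf = 0.5 * rho * V^2 * S * Cf
Step 1 — V^2 = 12.97^2 = 168.2209
Step 2 — 0.5 * rho * V^2 = 0.5 * 1025 * 168.2209 = 86213.21125
Step 3 — Rf = 86213.21125 * 4863 * 0.00152 ≈ 637270 N (5 s.f.)

637270 N


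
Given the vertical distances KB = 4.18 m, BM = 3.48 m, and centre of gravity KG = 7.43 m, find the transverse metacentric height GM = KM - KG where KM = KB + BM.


Formula: GM = KB + BM - KG
Step 1 — KM = KB + BM = 4.18 + 3.48 = 7.66 m
Step 2 — GM = KM - KG = 7.66 - 7.43 = 0.23 m

0.23 m
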